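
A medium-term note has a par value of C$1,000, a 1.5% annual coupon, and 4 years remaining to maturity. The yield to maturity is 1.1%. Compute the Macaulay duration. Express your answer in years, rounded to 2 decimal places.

Periodic yield y = 0.011. Discount each cash flow and weight by its year:
  t   CF        PV=CF/(1+0.011)^t    t·PV
  1        15.00        14.8368        14.8368
  2        15.00        14.6754        29.3507
  3        15.00        14.5157        43.5471
  4     1,015.00       971.5416     3,886.1666
  Σ                  1,015.5695     3,973.9012
Price P = Σ PV = 1,015.5695.
Macaulay duration = Σ(t·PV) / P = 3,973.9012 / 1,015.5695 = 3.91298 years.

3.91 years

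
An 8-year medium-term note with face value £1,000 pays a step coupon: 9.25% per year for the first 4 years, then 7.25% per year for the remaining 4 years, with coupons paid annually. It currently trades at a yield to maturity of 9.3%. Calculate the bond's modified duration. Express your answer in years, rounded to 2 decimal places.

5.46 years

Periodic yield y = 0.093. First find Macaulay duration:
  t   CF        PV=CF/(1+0.093)^t    t·PV
  1        92.50        84.6295        84.6295
  2        92.50        77.4286       154.8572
  3        92.50        70.8404       212.5213
  4        92.50        64.8128       259.2514
  5        72.50        46.4769       232.3845
  6        72.50        42.5223       255.1340
  7        72.50        38.9042       272.3296
  8     1,072.50       526.5456     4,212.3650
  Σ                    952.1604     5,683.4725
P = 952.1604; Macaulay duration = 5,683.4725 / 952.1604 = 5.96903 years.
Modified duration = D_Mac / (1 + y) = 5.96903 / 1.093 = 5.46114 years.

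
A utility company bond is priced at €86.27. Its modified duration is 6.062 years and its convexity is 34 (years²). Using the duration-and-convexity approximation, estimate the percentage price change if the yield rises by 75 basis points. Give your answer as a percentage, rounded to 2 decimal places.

-4.45%

Duration effect: -D_mod·Δy = -6.062 × (+0.0075) = -0.045465
Convexity effect: ½·C·(Δy)² = 0.5 × 34 × (0.0075)² = +0.00095625
ΔP/P ≈ -0.045465 + 0.00095625 = -0.04450875
= -4.450875%.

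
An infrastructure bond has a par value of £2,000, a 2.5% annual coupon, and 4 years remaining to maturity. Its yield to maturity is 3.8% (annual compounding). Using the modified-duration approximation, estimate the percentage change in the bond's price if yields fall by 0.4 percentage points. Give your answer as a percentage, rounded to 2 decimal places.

Periodic yield y = 0.038. Modified duration first:
  t   CF        PV=CF/(1+0.038)^t    t·PV
  1        50.00        48.1696        48.1696
  2        50.00        46.4061        92.8122
  3        50.00        44.7072       134.1217
  4     2,050.00     1,765.8933     7,063.5730
  Σ                  1,905.1762     7,338.6766
P = 1,905.1762; D_Mac = 3.85197 yrs; D_mod = 3.85197/(1+0.038) = 3.71095 yrs.
ΔP/P ≈ -D_mod · Δy = -3.71095 × (-0.004) = +0.014844 = +1.4844%.

+1.48%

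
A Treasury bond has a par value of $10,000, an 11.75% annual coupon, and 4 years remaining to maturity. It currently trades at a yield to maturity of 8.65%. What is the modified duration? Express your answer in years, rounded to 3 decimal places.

3.167 years

Periodic yield y = 0.0865. First find Macaulay duration:
  t   CF        PV=CF/(1+0.0865)^t    t·PV
  1     1,175.00     1,081.4542     1,081.4542
  2     1,175.00       995.3559     1,990.7118
  3     1,175.00       916.1122     2,748.3366
  4    11,175.00     8,019.1550    32,076.6201
  Σ                 11,012.0774    37,897.1228
P = 11,012.0774; Macaulay duration = 37,897.1228 / 11,012.0774 = 3.44141 years.
Modified duration = D_Mac / (1 + y) = 3.44141 / 1.0865 = 3.16743 years.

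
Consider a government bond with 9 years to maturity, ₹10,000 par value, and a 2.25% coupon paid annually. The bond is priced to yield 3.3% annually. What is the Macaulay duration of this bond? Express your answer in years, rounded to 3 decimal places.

8.208 years

Periodic yield y = 0.033. Discount each cash flow and weight by its year:
  t   CF        PV=CF/(1+0.033)^t    t·PV
  1       225.00       217.8122       217.8122
  2       225.00       210.8540       421.7080
  3       225.00       204.1181       612.3544
  4       225.00       197.5974       790.3896
  5       225.00       191.2850       956.4250
  6       225.00       185.1742     1,111.0455
  7       225.00       179.2587     1,254.8110
  8       225.00       173.5321     1,388.2572
  9    10,225.00     7,634.1453    68,707.3079
  Σ                  9,193.7772    75,460.1108
Price P = Σ PV = 9,193.7772.
Macaulay duration = Σ(t·PV) / P = 75,460.1108 / 9,193.7772 = 8.20774 years.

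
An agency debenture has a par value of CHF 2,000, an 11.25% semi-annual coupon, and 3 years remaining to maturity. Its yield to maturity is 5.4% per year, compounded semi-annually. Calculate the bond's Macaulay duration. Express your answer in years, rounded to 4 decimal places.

Periodic yield y = 0.027. Discount each cash flow and weight by its period:
  t   CF        PV=CF/(1+0.027)^t    t·PV
  1       112.50       109.5424       109.5424
  2       112.50       106.6625       213.3249
  3       112.50       103.8583       311.5749
  4       112.50       101.1278       404.5114
  5       112.50        98.4692       492.3459
  6     2,112.50     1,800.4209    10,802.5257
  Σ                  2,320.0811    12,333.8251
Price P = Σ PV = 2,320.0811.
Macaulay duration = Σ(t·PV) / P = 12,333.8251 / 2,320.0811 = 5.31612 half-year periods.
In years: 5.31612 / 2 = 2.65806 years.

2.6581 years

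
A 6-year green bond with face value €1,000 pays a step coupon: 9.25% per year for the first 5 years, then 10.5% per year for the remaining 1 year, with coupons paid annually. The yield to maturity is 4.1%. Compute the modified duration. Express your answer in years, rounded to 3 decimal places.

Periodic yield y = 0.041. First find Macaulay duration:
  t   CF        PV=CF/(1+0.041)^t    t·PV
  1        92.50        88.8569        88.8569
  2        92.50        85.3572       170.7144
  3        92.50        81.9954       245.9862
  4        92.50        78.7660       315.0640
  5        92.50        75.6638       378.3189
  6     1,105.00       868.2762     5,209.6572
  Σ                  1,278.9155     6,408.5978
P = 1,278.9155; Macaulay duration = 6,408.5978 / 1,278.9155 = 5.01096 years.
Modified duration = D_Mac / (1 + y) = 5.01096 / 1.041 = 4.81360 years.

4.814 years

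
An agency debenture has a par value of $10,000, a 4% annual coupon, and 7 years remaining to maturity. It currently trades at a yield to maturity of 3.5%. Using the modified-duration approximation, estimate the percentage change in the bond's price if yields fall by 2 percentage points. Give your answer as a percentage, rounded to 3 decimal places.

+12.088%

Periodic yield y = 0.035. Modified duration first:
  t   CF        PV=CF/(1+0.035)^t    t·PV
  1       400.00       386.4734       386.4734
  2       400.00       373.4043       746.8086
  3       400.00       360.7771     1,082.3312
  4       400.00       348.5769     1,394.3076
  5       400.00       336.7893     1,683.9463
  6       400.00       325.4003     1,952.4015
  7    10,400.00     8,174.3060    57,220.1419
  Σ                 10,305.7272    64,466.4106
P = 10,305.7272; D_Mac = 6.25540 yrs; D_mod = 6.25540/(1+0.035) = 6.04386 yrs.
ΔP/P ≈ -D_mod · Δy = -6.04386 × (-0.02) = +0.120877 = +12.0877%.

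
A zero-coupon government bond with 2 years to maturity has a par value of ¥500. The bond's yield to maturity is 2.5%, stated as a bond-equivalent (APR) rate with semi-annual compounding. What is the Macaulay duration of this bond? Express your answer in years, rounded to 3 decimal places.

A zero-coupon bond has a single cash flow at maturity, so its Macaulay duration equals its maturity: 2 years.
(Equivalently: 4 semi-annual periods ÷ 2 = 2 years.)

2.000 years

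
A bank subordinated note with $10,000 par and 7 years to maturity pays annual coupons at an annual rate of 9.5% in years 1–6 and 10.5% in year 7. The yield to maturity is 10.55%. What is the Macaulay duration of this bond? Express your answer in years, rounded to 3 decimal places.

Periodic yield y = 0.1055. Discount each cash flow and weight by its year:
  t   CF        PV=CF/(1+0.1055)^t    t·PV
  1       950.00       859.3397       859.3397
  2       950.00       777.3312     1,554.6624
  3       950.00       703.1490     2,109.4470
  4       950.00       636.0461     2,544.1845
  5       950.00       575.3470     2,876.7351
  6       950.00       520.4405     3,122.6433
  7    11,050.00     5,475.8438    38,330.9065
  Σ                  9,547.4974    51,397.9185
Price P = Σ PV = 9,547.4974.
Macaulay duration = Σ(t·PV) / P = 51,397.9185 / 9,547.4974 = 5.38339 years.

5.383 years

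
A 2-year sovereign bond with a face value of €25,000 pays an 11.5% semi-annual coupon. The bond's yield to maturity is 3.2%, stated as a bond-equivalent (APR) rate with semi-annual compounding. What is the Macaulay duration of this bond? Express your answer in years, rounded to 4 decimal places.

1.8551 years

Periodic yield y = 0.016. Discount each cash flow and weight by its period:
  t   CF        PV=CF/(1+0.016)^t    t·PV
  1     1,437.50     1,414.8622     1,414.8622
  2     1,437.50     1,392.5809     2,785.1618
  3     1,437.50     1,370.6505     4,111.9515
  4    26,437.50    24,811.0734    99,244.2935
  Σ                 28,989.1670   107,556.2690
Price P = Σ PV = 28,989.1670.
Macaulay duration = Σ(t·PV) / P = 107,556.2690 / 28,989.1670 = 3.71022 half-year periods.
In years: 3.71022 / 2 = 1.85511 years.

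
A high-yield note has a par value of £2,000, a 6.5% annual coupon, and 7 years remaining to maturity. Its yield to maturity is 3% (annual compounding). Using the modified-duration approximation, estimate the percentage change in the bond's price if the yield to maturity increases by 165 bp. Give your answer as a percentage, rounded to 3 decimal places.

Periodic yield y = 0.03. Modified duration first:
  t   CF        PV=CF/(1+0.03)^t    t·PV
  1       130.00       126.2136       126.2136
  2       130.00       122.5375       245.0749
  3       130.00       118.9684       356.9052
  4       130.00       115.5033       462.0133
  5       130.00       112.1391       560.6957
  6       130.00       108.8730       653.2377
  7     2,130.00     1,731.8849    12,123.1944
  Σ                  2,436.1198    14,527.3349
P = 2,436.1198; D_Mac = 5.96331 yrs; D_mod = 5.96331/(1+0.03) = 5.78962 yrs.
ΔP/P ≈ -D_mod · Δy = -5.78962 × (+0.0165) = -0.095529 = -9.5529%.

-9.553%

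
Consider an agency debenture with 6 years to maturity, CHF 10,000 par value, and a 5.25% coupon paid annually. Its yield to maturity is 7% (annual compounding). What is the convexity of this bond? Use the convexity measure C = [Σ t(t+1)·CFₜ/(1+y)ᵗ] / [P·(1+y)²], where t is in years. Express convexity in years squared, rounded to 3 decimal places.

30.748

With y = 0.07:
  t   CF        PV=CF/(1+0.07)^t    t·PV        t(t+1)·PV
  1       525.00       490.6542       490.6542         981.3084
  2       525.00       458.5553       917.1107       2,751.3320
  3       525.00       428.5564     1,285.6692       5,142.6766
  4       525.00       400.5200     1,602.0799       8,010.3997
  5       525.00       374.3177     1,871.5887      11,229.5323
  6    10,525.00     7,013.2519    42,079.5114     294,556.5800
  Σ                  9,165.8556    48,246.6141     322,671.8291
P = 9,165.8556.
Convexity = Σ t(t+1)·PV / [P·(1+y)²] = 322,671.8291 / (9,165.8556 × 1.144900) = 30.74826.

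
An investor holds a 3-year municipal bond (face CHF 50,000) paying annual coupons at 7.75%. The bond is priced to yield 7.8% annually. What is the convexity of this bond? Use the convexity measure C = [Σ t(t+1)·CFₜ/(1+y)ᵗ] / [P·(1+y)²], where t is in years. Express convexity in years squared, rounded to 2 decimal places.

With y = 0.078:
  t   CF        PV=CF/(1+0.078)^t    t·PV        t(t+1)·PV
  1     3,875.00     3,594.6197     3,594.6197       7,189.2393
  2     3,875.00     3,334.5266     6,669.0532      20,007.1596
  3    53,875.00    43,006.1931   129,018.5793     516,074.3172
  Σ                 49,935.3394   139,282.2522     543,270.7161
P = 49,935.3394.
Convexity = Σ t(t+1)·PV / [P·(1+y)²] = 543,270.7161 / (49,935.3394 × 1.162084) = 9.36205.

9.36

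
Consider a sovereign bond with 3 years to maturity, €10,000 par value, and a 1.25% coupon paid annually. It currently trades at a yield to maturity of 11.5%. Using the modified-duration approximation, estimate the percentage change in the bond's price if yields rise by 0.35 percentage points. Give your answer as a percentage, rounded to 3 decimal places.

-0.928%

Periodic yield y = 0.115. Modified duration first:
  t   CF        PV=CF/(1+0.115)^t    t·PV
  1       125.00       112.1076       112.1076
  2       125.00       100.5450       201.0899
  3    10,125.00     7,304.1626    21,912.4877
  Σ                  7,516.8151    22,225.6852
P = 7,516.8151; D_Mac = 2.95680 yrs; D_mod = 2.95680/(1+0.115) = 2.65183 yrs.
ΔP/P ≈ -D_mod · Δy = -2.65183 × (+0.0035) = -0.009281 = -0.9281%.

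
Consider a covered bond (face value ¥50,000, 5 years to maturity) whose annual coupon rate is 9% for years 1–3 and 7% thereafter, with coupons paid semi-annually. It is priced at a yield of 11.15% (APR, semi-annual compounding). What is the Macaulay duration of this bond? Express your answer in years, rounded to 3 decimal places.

4.087 years

Periodic yield y = 0.05575. Discount each cash flow and weight by its period:
  t   CF        PV=CF/(1+0.05575)^t    t·PV
  1     2,250.00     2,131.1864     2,131.1864
  2     2,250.00     2,018.6468     4,037.2936
  3     2,250.00     1,912.0500     5,736.1500
  4     2,250.00     1,811.0822     7,244.3287
  5     2,250.00     1,715.4461     8,577.2303
  6     2,250.00     1,624.8601     9,749.1607
  7     1,750.00     1,197.0448     8,379.3139
  8     1,750.00     1,133.8336     9,070.6689
  9     1,750.00     1,073.9603     9,665.6429
  10   51,750.00    30,081.4976   300,814.9756
  Σ                 44,699.6079   365,405.9510
Price P = Σ PV = 44,699.6079.
Macaulay duration = Σ(t·PV) / P = 365,405.9510 / 44,699.6079 = 8.17470 half-year periods.
In years: 8.17470 / 2 = 4.08735 years.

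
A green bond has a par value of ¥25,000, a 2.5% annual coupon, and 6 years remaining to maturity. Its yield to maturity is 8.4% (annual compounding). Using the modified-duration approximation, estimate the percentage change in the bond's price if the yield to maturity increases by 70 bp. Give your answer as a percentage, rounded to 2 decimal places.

-3.60%

Periodic yield y = 0.084. Modified duration first:
  t   CF        PV=CF/(1+0.084)^t    t·PV
  1       625.00       576.5683       576.5683
  2       625.00       531.8895     1,063.7791
  3       625.00       490.6730     1,472.0190
  4       625.00       452.6504     1,810.6015
  5       625.00       417.5742     2,087.8708
  6    25,625.00    15,793.8562    94,763.1375
  Σ                 18,263.2116   101,773.9761
P = 18,263.2116; D_Mac = 5.57262 yrs; D_mod = 5.57262/(1+0.084) = 5.14080 yrs.
ΔP/P ≈ -D_mod · Δy = -5.14080 × (+0.007) = -0.035986 = -3.5986%.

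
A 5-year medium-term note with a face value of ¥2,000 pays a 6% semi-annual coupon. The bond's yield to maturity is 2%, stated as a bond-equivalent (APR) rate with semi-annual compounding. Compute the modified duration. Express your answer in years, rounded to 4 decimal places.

4.4086 years

Periodic yield y = 0.01. First find Macaulay duration:
  t   CF        PV=CF/(1+0.01)^t    t·PV
  1        60.00        59.4059        59.4059
  2        60.00        58.8178       117.6355
  3        60.00        58.2354       174.7062
  4        60.00        57.6588       230.6353
  5        60.00        57.0879       285.4397
  6        60.00        56.5227       339.1363
  7        60.00        55.9631       391.7416
  8        60.00        55.4090       443.2719
  9        60.00        54.8604       493.7435
  10    2,060.00     1,864.8911    18,648.9113
  Σ                  2,378.8522    21,184.6273
P = 2,378.8522; Macaulay duration = 21,184.6273 / 2,378.8522 = 8.90540 half-year periods = 4.45270 years.
Modified duration = D_Mac / (1 + y) = 4.45270 / 1.01 = 4.40861 years.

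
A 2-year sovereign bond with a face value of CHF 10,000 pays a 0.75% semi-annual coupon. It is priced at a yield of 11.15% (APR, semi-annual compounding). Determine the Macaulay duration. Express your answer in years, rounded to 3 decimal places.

1.987 years

Periodic yield y = 0.05575. Discount each cash flow and weight by its period:
  t   CF        PV=CF/(1+0.05575)^t    t·PV
  1        37.50        35.5198        35.5198
  2        37.50        33.6441        67.2882
  3        37.50        31.8675        95.6025
  4    10,037.50     8,079.4388    32,317.7554
  Σ                  8,180.4702    32,516.1659
Price P = Σ PV = 8,180.4702.
Macaulay duration = Σ(t·PV) / P = 32,516.1659 / 8,180.4702 = 3.97485 half-year periods.
In years: 3.97485 / 2 = 1.98743 years.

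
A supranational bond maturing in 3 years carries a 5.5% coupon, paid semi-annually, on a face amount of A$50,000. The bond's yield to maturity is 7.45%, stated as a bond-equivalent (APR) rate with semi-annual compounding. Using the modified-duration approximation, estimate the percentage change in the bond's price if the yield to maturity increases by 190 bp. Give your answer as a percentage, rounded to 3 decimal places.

-5.129%

Periodic yield y = 0.03725. Modified duration first:
  t   CF        PV=CF/(1+0.03725)^t    t·PV
  1     1,375.00     1,325.6206     1,325.6206
  2     1,375.00     1,278.0146     2,556.0292
  3     1,375.00     1,232.1182     3,696.3546
  4     1,375.00     1,187.8700     4,751.4801
  5     1,375.00     1,145.2109     5,726.0546
  6    51,375.00    41,252.5856   247,515.5135
  Σ                 47,421.4199   265,571.0525
P = 47,421.4199; D_Mac = 5.60023 half-year periods = 2.80012 yrs; D_mod = 2.80012/(1+0.03725) = 2.69956 yrs.
ΔP/P ≈ -D_mod · Δy = -2.69956 × (+0.019) = -0.051292 = -5.1292%.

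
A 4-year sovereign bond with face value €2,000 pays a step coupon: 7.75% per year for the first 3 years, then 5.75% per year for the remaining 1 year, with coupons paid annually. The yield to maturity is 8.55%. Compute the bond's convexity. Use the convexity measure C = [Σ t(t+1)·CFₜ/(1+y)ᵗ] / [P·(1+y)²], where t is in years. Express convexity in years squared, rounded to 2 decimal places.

With y = 0.0855:
  t   CF        PV=CF/(1+0.0855)^t    t·PV        t(t+1)·PV
  1       155.00       142.7913       142.7913         285.5827
  2       155.00       131.5443       263.0886         789.2658
  3       155.00       121.1831       363.5494       1,454.1977
  4     2,115.00     1,523.3197     6,093.2788      30,466.3941
  Σ                  1,918.8385     6,862.7082      32,995.4404
P = 1,918.8385.
Convexity = Σ t(t+1)·PV / [P·(1+y)²] = 32,995.4404 / (1,918.8385 × 1.178310) = 14.59338.

14.59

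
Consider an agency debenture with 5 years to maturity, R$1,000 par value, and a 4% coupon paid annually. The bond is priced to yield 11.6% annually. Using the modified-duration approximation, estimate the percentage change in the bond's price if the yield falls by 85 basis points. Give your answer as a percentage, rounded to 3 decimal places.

+3.468%

Periodic yield y = 0.116. Modified duration first:
  t   CF        PV=CF/(1+0.116)^t    t·PV
  1        40.00        35.8423        35.8423
  2        40.00        32.1168        64.2335
  3        40.00        28.7785        86.3354
  4        40.00        25.7871       103.1486
  5     1,040.00       600.7757     3,003.8786
  Σ                    723.3003     3,293.4383
P = 723.3003; D_Mac = 4.55335 yrs; D_mod = 4.55335/(1+0.116) = 4.08006 yrs.
ΔP/P ≈ -D_mod · Δy = -4.08006 × (-0.0085) = +0.034681 = +3.4681%.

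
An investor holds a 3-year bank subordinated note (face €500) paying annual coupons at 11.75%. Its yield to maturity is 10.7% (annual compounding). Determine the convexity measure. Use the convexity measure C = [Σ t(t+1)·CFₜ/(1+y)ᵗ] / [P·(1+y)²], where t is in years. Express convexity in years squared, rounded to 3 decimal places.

With y = 0.107:
  t   CF        PV=CF/(1+0.107)^t    t·PV        t(t+1)·PV
  1        58.75        53.0714        53.0714         106.1427
  2        58.75        47.9416        95.8832         287.6497
  3       558.75       411.8838     1,235.6513       4,942.6052
  Σ                    512.8967     1,384.6059       5,336.3976
P = 512.8967.
Convexity = Σ t(t+1)·PV / [P·(1+y)²] = 5,336.3976 / (512.8967 × 1.225449) = 8.49030.

8.490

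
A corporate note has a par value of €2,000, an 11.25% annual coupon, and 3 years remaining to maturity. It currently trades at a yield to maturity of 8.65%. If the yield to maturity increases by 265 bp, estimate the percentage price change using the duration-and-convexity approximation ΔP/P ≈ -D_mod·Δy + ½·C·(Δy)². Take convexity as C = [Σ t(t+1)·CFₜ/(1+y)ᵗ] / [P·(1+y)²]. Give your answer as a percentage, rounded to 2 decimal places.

With y = 0.0865:
  t   CF        PV=CF/(1+0.0865)^t    t·PV        t(t+1)·PV
  1       225.00       207.0870       207.0870         414.1740
  2       225.00       190.6001       381.2001       1,143.6004
  3     2,225.00     1,734.7657     5,204.2971      20,817.1882
  Σ                  2,132.4527     5,792.5842      22,374.9626
P = 2,132.4527; D_Mac = 2.71640 yrs; D_mod = 2.50013 yrs; C = 8.88840.
Duration effect: -2.50013 × (+0.0265) = -0.066254
Convexity effect: 0.5 × 8.88840 × (0.0265)² = +0.0031209
ΔP/P ≈ -0.066254 + 0.0031209 = -0.063133 = -6.3133%.

-6.31%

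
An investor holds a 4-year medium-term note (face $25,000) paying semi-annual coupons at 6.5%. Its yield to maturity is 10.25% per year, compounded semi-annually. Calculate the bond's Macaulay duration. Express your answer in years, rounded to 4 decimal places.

Periodic yield y = 0.05125. Discount each cash flow and weight by its period:
  t   CF        PV=CF/(1+0.05125)^t    t·PV
  1       812.50       772.8894       772.8894
  2       812.50       735.2099     1,470.4198
  3       812.50       699.3673     2,098.1020
  4       812.50       665.2721     2,661.0885
  5       812.50       632.8391     3,164.1957
  6       812.50       601.9873     3,611.9237
  7       812.50       572.6395     4,008.4766
  8    25,812.50    17,305.4142   138,443.3136
  Σ                 21,985.6189   156,230.4093
Price P = Σ PV = 21,985.6189.
Macaulay duration = Σ(t·PV) / P = 156,230.4093 / 21,985.6189 = 7.10603 half-year periods.
In years: 7.10603 / 2 = 3.55301 years.

3.5530 years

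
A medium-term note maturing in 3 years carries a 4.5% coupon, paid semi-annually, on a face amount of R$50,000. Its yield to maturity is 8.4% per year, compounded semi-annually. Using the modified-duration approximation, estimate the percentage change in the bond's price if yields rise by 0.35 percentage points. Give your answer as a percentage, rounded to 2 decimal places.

-0.95%

Periodic yield y = 0.042. Modified duration first:
  t   CF        PV=CF/(1+0.042)^t    t·PV
  1     1,125.00     1,079.6545     1,079.6545
  2     1,125.00     1,036.1368     2,072.2735
  3     1,125.00       994.3731     2,983.1193
  4     1,125.00       954.2928     3,817.1712
  5     1,125.00       915.8280     4,579.1401
  6    51,125.00    39,941.7425   239,650.4549
  Σ                 44,922.0277   254,181.8135
P = 44,922.0277; D_Mac = 5.65829 half-year periods = 2.82914 yrs; D_mod = 2.82914/(1+0.042) = 2.71511 yrs.
ΔP/P ≈ -D_mod · Δy = -2.71511 × (+0.0035) = -0.009503 = -0.9503%.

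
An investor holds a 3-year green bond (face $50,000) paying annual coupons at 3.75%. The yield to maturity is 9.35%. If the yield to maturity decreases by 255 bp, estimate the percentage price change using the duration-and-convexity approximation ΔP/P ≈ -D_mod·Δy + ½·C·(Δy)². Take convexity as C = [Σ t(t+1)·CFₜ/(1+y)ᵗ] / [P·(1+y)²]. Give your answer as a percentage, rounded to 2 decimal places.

+7.03%

With y = 0.0935:
  t   CF        PV=CF/(1+0.0935)^t    t·PV        t(t+1)·PV
  1     1,875.00     1,714.6776     1,714.6776       3,429.3553
  2     1,875.00     1,568.0637     3,136.1274       9,408.3821
  3    51,875.00    39,673.6125   119,020.8376     476,083.3505
  Σ                 42,956.3539   123,871.6426     488,921.0879
P = 42,956.3539; D_Mac = 2.88366 yrs; D_mod = 2.63709 yrs; C = 9.51862.
Duration effect: -2.63709 × (-0.0255) = +0.067246
Convexity effect: 0.5 × 9.51862 × (-0.0255)² = +0.0030947
ΔP/P ≈ +0.067246 + 0.0030947 = +0.070341 = +7.0341%.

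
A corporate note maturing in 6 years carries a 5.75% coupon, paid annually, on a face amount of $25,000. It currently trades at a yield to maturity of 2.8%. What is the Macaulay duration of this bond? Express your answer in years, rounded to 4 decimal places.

5.3030 years

Periodic yield y = 0.028. Discount each cash flow and weight by its year:
  t   CF        PV=CF/(1+0.028)^t    t·PV
  1     1,437.50     1,398.3463     1,398.3463
  2     1,437.50     1,360.2591     2,720.5181
  3     1,437.50     1,323.2092     3,969.6276
  4     1,437.50     1,287.1685     5,148.6739
  5     1,437.50     1,252.1094     6,260.5471
  6    26,437.50    22,400.7055   134,404.2331
  Σ                 29,021.7979   153,901.9460
Price P = Σ PV = 29,021.7979.
Macaulay duration = Σ(t·PV) / P = 153,901.9460 / 29,021.7979 = 5.30298 years.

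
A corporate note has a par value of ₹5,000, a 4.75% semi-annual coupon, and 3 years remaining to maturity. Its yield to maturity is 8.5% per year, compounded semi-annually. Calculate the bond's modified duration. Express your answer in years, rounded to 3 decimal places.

2.706 years

Periodic yield y = 0.0425. First find Macaulay duration:
  t   CF        PV=CF/(1+0.0425)^t    t·PV
  1       118.75       113.9089       113.9089
  2       118.75       109.2651       218.5302
  3       118.75       104.8107       314.4320
  4       118.75       100.5378       402.1512
  5       118.75        96.4391       482.1957
  6     5,118.75     3,987.5628    23,925.3769
  Σ                  4,512.5244    25,456.5948
P = 4,512.5244; Macaulay duration = 25,456.5948 / 4,512.5244 = 5.64132 half-year periods = 2.82066 years.
Modified duration = D_Mac / (1 + y) = 2.82066 / 1.0425 = 2.70567 years.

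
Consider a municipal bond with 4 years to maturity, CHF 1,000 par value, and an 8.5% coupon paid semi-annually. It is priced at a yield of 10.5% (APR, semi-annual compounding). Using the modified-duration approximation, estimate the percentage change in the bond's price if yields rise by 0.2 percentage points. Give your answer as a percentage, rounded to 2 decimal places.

-0.66%

Periodic yield y = 0.0525. Modified duration first:
  t   CF        PV=CF/(1+0.0525)^t    t·PV
  1        42.50        40.3800        40.3800
  2        42.50        38.3658        76.7317
  3        42.50        36.4521       109.3563
  4        42.50        34.6338       138.5353
  5        42.50        32.9063       164.5313
  6        42.50        31.2648       187.5891
  7        42.50        29.7053       207.9372
  8     1,042.50       692.3078     5,538.4624
  Σ                    936.0160     6,463.5234
P = 936.0160; D_Mac = 6.90536 half-year periods = 3.45268 yrs; D_mod = 3.45268/(1+0.0525) = 3.28045 yrs.
ΔP/P ≈ -D_mod · Δy = -3.28045 × (+0.002) = -0.006561 = -0.6561%.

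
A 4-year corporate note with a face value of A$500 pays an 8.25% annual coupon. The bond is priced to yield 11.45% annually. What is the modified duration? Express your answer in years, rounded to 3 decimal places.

Periodic yield y = 0.1145. First find Macaulay duration:
  t   CF        PV=CF/(1+0.1145)^t    t·PV
  1        41.25        37.0121        37.0121
  2        41.25        33.2096        66.4192
  3        41.25        29.7978        89.3933
  4       541.25       350.8146     1,403.2583
  Σ                    450.8341     1,596.0829
P = 450.8341; Macaulay duration = 1,596.0829 / 450.8341 = 3.54029 years.
Modified duration = D_Mac / (1 + y) = 3.54029 / 1.1145 = 3.17657 years.

3.177 years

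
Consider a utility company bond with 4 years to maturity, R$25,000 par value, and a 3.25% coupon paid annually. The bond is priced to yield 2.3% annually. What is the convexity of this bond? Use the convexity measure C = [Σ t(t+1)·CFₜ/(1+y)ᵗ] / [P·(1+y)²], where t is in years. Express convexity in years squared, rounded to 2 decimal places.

17.96

With y = 0.023:
  t   CF        PV=CF/(1+0.023)^t    t·PV        t(t+1)·PV
  1       812.50       794.2326       794.2326       1,588.4653
  2       812.50       776.3760     1,552.7520       4,658.2560
  3       812.50       758.9208     2,276.7625       9,107.0499
  4    25,812.50    23,568.2607    94,273.0429     471,365.2147
  Σ                 25,897.7902    98,896.7901     486,718.9859
P = 25,897.7902.
Convexity = Σ t(t+1)·PV / [P·(1+y)²] = 486,718.9859 / (25,897.7902 × 1.046529) = 17.95826.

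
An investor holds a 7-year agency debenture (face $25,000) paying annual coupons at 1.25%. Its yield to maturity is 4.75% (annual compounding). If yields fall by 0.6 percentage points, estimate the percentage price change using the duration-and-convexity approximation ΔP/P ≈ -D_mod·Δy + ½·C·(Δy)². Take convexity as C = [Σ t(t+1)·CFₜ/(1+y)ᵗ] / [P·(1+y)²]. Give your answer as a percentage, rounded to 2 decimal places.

+3.93%

With y = 0.0475:
  t   CF        PV=CF/(1+0.0475)^t    t·PV        t(t+1)·PV
  1       312.50       298.3294       298.3294         596.6587
  2       312.50       284.8013       569.6026       1,708.8078
  3       312.50       271.8867       815.6600       3,262.6401
  4       312.50       259.5577     1,038.2307       5,191.1537
  5       312.50       247.7878     1,238.9388       7,433.6330
  6       312.50       236.5516     1,419.3094       9,935.1659
  7    25,312.50    18,291.8158   128,042.7105   1,024,341.6842
  Σ                 19,890.7301   133,422.7815   1,052,469.7434
P = 19,890.7301; D_Mac = 6.70779 yrs; D_mod = 6.40362 yrs; C = 48.22262.
Duration effect: -6.40362 × (-0.006) = +0.038422
Convexity effect: 0.5 × 48.22262 × (-0.006)² = +0.0008680
ΔP/P ≈ +0.038422 + 0.0008680 = +0.039290 = +3.9290%.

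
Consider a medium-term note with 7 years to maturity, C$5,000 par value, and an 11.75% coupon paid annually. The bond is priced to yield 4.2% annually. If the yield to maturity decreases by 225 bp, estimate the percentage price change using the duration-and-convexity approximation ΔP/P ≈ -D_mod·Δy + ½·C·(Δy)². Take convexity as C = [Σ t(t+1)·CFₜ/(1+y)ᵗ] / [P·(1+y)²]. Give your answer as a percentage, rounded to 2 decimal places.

+12.74%

With y = 0.042:
  t   CF        PV=CF/(1+0.042)^t    t·PV        t(t+1)·PV
  1       587.50       563.8196       563.8196       1,127.6392
  2       587.50       541.0936     1,082.1873       3,246.5619
  3       587.50       519.2837     1,557.8512       6,231.4047
  4       587.50       498.3529     1,993.4116       9,967.0581
  5       587.50       478.2657     2,391.3287      14,347.9723
  6       587.50       458.9882     2,753.9294      19,277.5060
  7     5,587.50     4,189.3197    29,325.2379     234,601.9029
  Σ                  7,249.1235    39,667.7657     288,800.0451
P = 7,249.1235; D_Mac = 5.47208 yrs; D_mod = 5.25151 yrs; C = 36.69242.
Duration effect: -5.25151 × (-0.0225) = +0.118159
Convexity effect: 0.5 × 36.69242 × (-0.0225)² = +0.0092878
ΔP/P ≈ +0.118159 + 0.0092878 = +0.127447 = +12.7447%.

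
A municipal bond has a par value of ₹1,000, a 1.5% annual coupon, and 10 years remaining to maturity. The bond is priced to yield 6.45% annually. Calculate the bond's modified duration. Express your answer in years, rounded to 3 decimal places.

Periodic yield y = 0.0645. First find Macaulay duration:
  t   CF        PV=CF/(1+0.0645)^t    t·PV
  1        15.00        14.0911        14.0911
  2        15.00        13.2373        26.4746
  3        15.00        12.4352        37.3057
  4        15.00        11.6818        46.7271
  5        15.00        10.9739        54.8697
  6        15.00        10.3090        61.8541
  7        15.00         9.6844        67.7906
  8        15.00         9.0976        72.7806
  9        15.00         8.5463        76.9171
  10    1,015.00       543.2621     5,432.6207
  Σ                    643.3188     5,891.4315
P = 643.3188; Macaulay duration = 5,891.4315 / 643.3188 = 9.15787 years.
Modified duration = D_Mac / (1 + y) = 9.15787 / 1.0645 = 8.60298 years.

8.603 years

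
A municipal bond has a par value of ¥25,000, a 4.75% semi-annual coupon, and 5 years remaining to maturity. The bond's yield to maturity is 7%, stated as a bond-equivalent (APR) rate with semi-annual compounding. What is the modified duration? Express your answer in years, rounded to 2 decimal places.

Periodic yield y = 0.035. First find Macaulay duration:
  t   CF        PV=CF/(1+0.035)^t    t·PV
  1       593.75       573.6715       573.6715
  2       593.75       554.2720     1,108.5440
  3       593.75       535.5285     1,606.5854
  4       593.75       517.4188     2,069.6753
  5       593.75       499.9216     2,499.6078
  6       593.75       483.0160     2,898.0960
  7       593.75       466.6821     3,266.7749
  8       593.75       450.9006     3,607.2049
  9       593.75       435.6528     3,920.8749
  10   25,593.75    18,143.8909   181,438.9089
  Σ                 22,660.9548   202,989.9437
P = 22,660.9548; Macaulay duration = 202,989.9437 / 22,660.9548 = 8.95770 half-year periods = 4.47885 years.
Modified duration = D_Mac / (1 + y) = 4.47885 / 1.035 = 4.32739 years.

4.33 years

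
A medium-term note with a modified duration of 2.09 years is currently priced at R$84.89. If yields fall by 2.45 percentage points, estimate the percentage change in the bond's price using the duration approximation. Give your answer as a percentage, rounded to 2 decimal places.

Duration approximation: ΔP/P ≈ -D_mod · Δy = -2.09 × (-0.0245) = +0.051205.
As a percentage: +5.1205%.

+5.12%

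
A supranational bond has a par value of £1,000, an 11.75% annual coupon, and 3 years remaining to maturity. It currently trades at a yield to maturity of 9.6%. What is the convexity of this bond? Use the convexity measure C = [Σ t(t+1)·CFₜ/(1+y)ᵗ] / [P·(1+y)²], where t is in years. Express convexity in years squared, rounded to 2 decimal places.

With y = 0.096:
  t   CF        PV=CF/(1+0.096)^t    t·PV        t(t+1)·PV
  1       117.50       107.2080       107.2080         214.4161
  2       117.50        97.8175       195.6351         586.9053
  3     1,117.50       848.8205     2,546.4616      10,185.8462
  Σ                  1,053.8461     2,849.3047      10,987.1676
P = 1,053.8461.
Convexity = Σ t(t+1)·PV / [P·(1+y)²] = 10,987.1676 / (1,053.8461 × 1.201216) = 8.67935.

8.68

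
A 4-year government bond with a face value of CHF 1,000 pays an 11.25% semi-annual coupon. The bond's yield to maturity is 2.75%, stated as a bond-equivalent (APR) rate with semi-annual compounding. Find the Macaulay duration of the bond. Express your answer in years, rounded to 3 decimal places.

3.427 years

Periodic yield y = 0.01375. Discount each cash flow and weight by its period:
  t   CF        PV=CF/(1+0.01375)^t    t·PV
  1        56.25        55.4871        55.4871
  2        56.25        54.7345       109.4689
  3        56.25        53.9921       161.9762
  4        56.25        53.2597       213.0390
  5        56.25        52.5374       262.6868
  6        56.25        51.8248       310.9486
  7        56.25        51.1218       357.8529
  8     1,056.25       946.9342     7,575.4733
  Σ                  1,319.8914     9,046.9326
Price P = Σ PV = 1,319.8914.
Macaulay duration = Σ(t·PV) / P = 9,046.9326 / 1,319.8914 = 6.85430 half-year periods.
In years: 6.85430 / 2 = 3.42715 years.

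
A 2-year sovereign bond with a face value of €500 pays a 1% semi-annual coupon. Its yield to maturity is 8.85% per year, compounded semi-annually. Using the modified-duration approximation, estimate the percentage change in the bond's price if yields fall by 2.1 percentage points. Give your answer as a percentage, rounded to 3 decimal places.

+3.989%

Periodic yield y = 0.04425. Modified duration first:
  t   CF        PV=CF/(1+0.04425)^t    t·PV
  1         2.50         2.3941         2.3941
  2         2.50         2.2926         4.5852
  3         2.50         2.1955         6.5864
  4       502.50       422.5889     1,690.3558
  Σ                    429.4711     1,703.9215
P = 429.4711; D_Mac = 3.96749 half-year periods = 1.98374 yrs; D_mod = 1.98374/(1+0.04425) = 1.89968 yrs.
ΔP/P ≈ -D_mod · Δy = -1.89968 × (-0.021) = +0.039893 = +3.9893%.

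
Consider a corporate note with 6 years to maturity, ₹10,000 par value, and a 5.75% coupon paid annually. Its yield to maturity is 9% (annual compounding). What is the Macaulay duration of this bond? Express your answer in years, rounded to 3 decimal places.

Periodic yield y = 0.09. Discount each cash flow and weight by its year:
  t   CF        PV=CF/(1+0.09)^t    t·PV
  1       575.00       527.5229       527.5229
  2       575.00       483.9660       967.9320
  3       575.00       444.0055     1,332.0165
  4       575.00       407.3445     1,629.3780
  5       575.00       373.7105     1,868.5527
  6    10,575.00     6,305.5270    37,833.1619
  Σ                  8,542.0765    44,158.5640
Price P = Σ PV = 8,542.0765.
Macaulay duration = Σ(t·PV) / P = 44,158.5640 / 8,542.0765 = 5.16954 years.

5.170 years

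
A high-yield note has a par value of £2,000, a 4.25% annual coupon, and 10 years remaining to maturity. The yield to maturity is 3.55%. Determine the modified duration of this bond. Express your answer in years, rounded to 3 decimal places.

Periodic yield y = 0.0355. First find Macaulay duration:
  t   CF        PV=CF/(1+0.0355)^t    t·PV
  1        85.00        82.0859        82.0859
  2        85.00        79.2718       158.5436
  3        85.00        76.5541       229.6624
  4        85.00        73.9296       295.7185
  5        85.00        71.3951       356.9755
  6        85.00        68.9475       413.6848
  7        85.00        66.5837       466.0862
  8        85.00        64.3011       514.4084
  9        85.00        62.0966       558.8696
  10    2,085.00     1,470.9741    14,709.7410
  Σ                  2,116.1396    17,785.7760
P = 2,116.1396; Macaulay duration = 17,785.7760 / 2,116.1396 = 8.40482 years.
Modified duration = D_Mac / (1 + y) = 8.40482 / 1.0355 = 8.11668 years.

8.117 years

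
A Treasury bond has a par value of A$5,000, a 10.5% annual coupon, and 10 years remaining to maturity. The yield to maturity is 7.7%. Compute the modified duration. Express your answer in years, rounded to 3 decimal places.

Periodic yield y = 0.077. First find Macaulay duration:
  t   CF        PV=CF/(1+0.077)^t    t·PV
  1       525.00       487.4652       487.4652
  2       525.00       452.6139       905.2278
  3       525.00       420.2543     1,260.7630
  4       525.00       390.2083     1,560.8332
  5       525.00       362.3104     1,811.5519
  6       525.00       336.4070     2,018.4423
  7       525.00       312.3557     2,186.4896
  8       525.00       290.0238     2,320.1906
  9       525.00       269.2886     2,423.5974
  10    5,525.00     2,631.3296    26,313.2959
  Σ                  5,952.2568    41,287.8569
P = 5,952.2568; Macaulay duration = 41,287.8569 / 5,952.2568 = 6.93650 years.
Modified duration = D_Mac / (1 + y) = 6.93650 / 1.077 = 6.44058 years.

6.441 years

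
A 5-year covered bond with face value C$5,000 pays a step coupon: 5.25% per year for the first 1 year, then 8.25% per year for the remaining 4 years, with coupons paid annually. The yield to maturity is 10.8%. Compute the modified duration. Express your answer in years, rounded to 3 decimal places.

3.930 years

Periodic yield y = 0.108. First find Macaulay duration:
  t   CF        PV=CF/(1+0.108)^t    t·PV
  1       262.50       236.9134       236.9134
  2       412.50       336.0040       672.0080
  3       412.50       303.2527       909.7581
  4       412.50       273.6938     1,094.7751
  5     5,412.50     3,241.1498    16,205.7491
  Σ                  4,391.0136    19,119.2036
P = 4,391.0136; Macaulay duration = 19,119.2036 / 4,391.0136 = 4.35417 years.
Modified duration = D_Mac / (1 + y) = 4.35417 / 1.108 = 3.92975 years.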